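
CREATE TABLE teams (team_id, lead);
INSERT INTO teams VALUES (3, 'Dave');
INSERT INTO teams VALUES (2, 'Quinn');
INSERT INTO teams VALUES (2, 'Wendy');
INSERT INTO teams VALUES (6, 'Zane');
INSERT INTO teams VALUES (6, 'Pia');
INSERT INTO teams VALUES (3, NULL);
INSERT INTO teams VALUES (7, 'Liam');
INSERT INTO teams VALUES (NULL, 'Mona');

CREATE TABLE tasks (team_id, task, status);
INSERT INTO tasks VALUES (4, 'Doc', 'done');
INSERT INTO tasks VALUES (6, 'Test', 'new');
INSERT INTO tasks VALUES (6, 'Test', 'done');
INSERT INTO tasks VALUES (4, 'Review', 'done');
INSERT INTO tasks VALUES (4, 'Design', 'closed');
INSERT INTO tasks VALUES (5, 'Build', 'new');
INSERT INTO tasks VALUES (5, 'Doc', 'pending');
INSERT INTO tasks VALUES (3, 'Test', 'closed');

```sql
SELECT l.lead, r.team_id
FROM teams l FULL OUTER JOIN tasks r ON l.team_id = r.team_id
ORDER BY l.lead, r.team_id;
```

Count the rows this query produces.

15

FULL OUTER JOIN keeps every row from both sides; unmatched rows get NULL for the other side's columns.
Matching on l.team_id = r.team_id. A NULL in a compared column never satisfies the condition.
- team_id=3: 1 matching r row(s), so 1 row(s) emitted.
- team_id=2: no r row matches, row kept with r columns NULL.
- team_id=2: no r row matches, row kept with r columns NULL.
- team_id=6: 2 matching r row(s), so 2 row(s) emitted.
- team_id=6: 2 matching r row(s), so 2 row(s) emitted.
- team_id=3: 1 matching r row(s), so 1 row(s) emitted.
- team_id=7: no r row matches, row kept with r columns NULL.
- team_id=NULL: no r row matches, row kept with r columns NULL.
- 5 row(s) from r found no l partner → padded with NULL.
Total: 6 matched + 9 padded = 15 rows.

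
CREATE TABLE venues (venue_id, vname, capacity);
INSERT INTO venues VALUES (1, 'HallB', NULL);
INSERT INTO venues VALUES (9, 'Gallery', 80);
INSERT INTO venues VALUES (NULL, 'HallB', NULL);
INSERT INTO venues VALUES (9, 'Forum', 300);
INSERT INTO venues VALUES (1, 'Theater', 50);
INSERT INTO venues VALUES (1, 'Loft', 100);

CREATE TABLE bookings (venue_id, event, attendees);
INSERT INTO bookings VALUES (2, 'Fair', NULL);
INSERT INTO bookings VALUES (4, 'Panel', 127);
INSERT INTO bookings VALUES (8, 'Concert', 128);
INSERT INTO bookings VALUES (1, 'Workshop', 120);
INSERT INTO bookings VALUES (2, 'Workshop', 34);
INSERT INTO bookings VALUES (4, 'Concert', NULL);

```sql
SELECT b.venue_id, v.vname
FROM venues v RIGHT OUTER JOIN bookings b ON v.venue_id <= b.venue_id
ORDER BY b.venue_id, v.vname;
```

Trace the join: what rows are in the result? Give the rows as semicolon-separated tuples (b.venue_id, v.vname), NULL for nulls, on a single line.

RIGHT JOIN keeps every row from `bookings`; unmatched rows get NULL for `venues`'s columns.
Matching on v.venue_id <= b.venue_id. A NULL in a compared column never satisfies the condition.
Matched pairs: 18; unmatched b rows kept: 0.

(1, HallB); (1, Loft); (1, Theater); (2, HallB); (2, HallB); (2, Loft); (2, Loft); (2, Theater); (2, Theater); (4, HallB); (4, HallB); (4, Loft); (4, Loft); (4, Theater); (4, Theater); (8, HallB); (8, Loft); (8, Theater)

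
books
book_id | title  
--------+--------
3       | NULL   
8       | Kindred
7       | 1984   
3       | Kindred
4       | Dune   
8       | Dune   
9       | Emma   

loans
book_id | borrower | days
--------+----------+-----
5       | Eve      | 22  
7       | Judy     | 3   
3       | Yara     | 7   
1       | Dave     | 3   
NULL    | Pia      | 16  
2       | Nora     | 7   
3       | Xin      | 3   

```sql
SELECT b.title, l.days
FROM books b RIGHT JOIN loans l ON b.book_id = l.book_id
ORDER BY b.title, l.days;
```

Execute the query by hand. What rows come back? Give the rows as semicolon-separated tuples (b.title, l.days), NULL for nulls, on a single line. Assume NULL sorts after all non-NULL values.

RIGHT JOIN keeps every row from `loans`; unmatched rows get NULL for `books`'s columns.
Matching on b.book_id = l.book_id. A NULL in a compared column never satisfies the condition.
- b (book_id=3) pairs with 2 row(s) of l.
- b (book_id=8) has no partner in l.
- b (book_id=7) pairs with 1 row(s) of l.
- b (book_id=3) pairs with 2 row(s) of l.
- b (book_id=4) has no partner in l.
- b (book_id=8) has no partner in l.
- b (book_id=9) has no partner in l.
- plus 4 unmatched l row(s), each kept with NULL b columns.
After projecting and ordering:
b.title | l.days
1984 | 3
Kindred | 3
Kindred | 7
NULL | 3
NULL | 3
NULL | 7
NULL | 7
NULL | 16
NULL | 22

(1984, 3); (Kindred, 3); (Kindred, 7); (NULL, 3); (NULL, 3); (NULL, 7); (NULL, 7); (NULL, 16); (NULL, 22)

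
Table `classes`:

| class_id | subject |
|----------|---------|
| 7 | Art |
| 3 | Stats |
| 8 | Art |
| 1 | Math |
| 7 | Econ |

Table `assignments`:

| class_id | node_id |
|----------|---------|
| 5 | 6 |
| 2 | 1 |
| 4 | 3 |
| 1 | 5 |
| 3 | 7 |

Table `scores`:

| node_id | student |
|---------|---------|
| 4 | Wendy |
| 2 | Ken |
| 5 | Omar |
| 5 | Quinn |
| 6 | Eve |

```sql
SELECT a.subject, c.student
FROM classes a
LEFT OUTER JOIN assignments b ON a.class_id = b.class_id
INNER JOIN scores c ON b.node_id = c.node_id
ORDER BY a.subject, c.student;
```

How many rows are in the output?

Evaluate left to right. First `classes a LEFT JOIN assignments b` on class_id: 5 row(s).
Then INNER JOIN `scores c` on node_id: keep only rows whose b.node_id appears in c.
Result: 2 row(s).

2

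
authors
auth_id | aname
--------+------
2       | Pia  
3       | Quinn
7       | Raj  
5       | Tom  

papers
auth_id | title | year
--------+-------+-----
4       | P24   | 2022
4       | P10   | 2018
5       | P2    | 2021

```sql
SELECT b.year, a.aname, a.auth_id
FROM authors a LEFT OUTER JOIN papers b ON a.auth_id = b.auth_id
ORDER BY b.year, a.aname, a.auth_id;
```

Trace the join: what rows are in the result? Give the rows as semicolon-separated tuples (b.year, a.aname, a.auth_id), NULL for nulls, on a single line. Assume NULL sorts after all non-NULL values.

LEFT JOIN keeps every row from `authors`; unmatched rows get NULL for `papers`'s columns.
Matching on a.auth_id = b.auth_id.
- a[0] auth_id=2 → no match; kept with NULLs on the b side.
- a[1] auth_id=3 → no match; kept with NULLs on the b side.
- a[2] auth_id=7 → no match; kept with NULLs on the b side.
- a[3] auth_id=5 → 1 match(es) in b → 1 row(s).
After projecting and ordering:
b.year | a.aname | a.auth_id
2021 | Tom | 5
NULL | Pia | 2
NULL | Quinn | 3
NULL | Raj | 7

(2021, Tom, 5); (NULL, Pia, 2); (NULL, Quinn, 3); (NULL, Raj, 7)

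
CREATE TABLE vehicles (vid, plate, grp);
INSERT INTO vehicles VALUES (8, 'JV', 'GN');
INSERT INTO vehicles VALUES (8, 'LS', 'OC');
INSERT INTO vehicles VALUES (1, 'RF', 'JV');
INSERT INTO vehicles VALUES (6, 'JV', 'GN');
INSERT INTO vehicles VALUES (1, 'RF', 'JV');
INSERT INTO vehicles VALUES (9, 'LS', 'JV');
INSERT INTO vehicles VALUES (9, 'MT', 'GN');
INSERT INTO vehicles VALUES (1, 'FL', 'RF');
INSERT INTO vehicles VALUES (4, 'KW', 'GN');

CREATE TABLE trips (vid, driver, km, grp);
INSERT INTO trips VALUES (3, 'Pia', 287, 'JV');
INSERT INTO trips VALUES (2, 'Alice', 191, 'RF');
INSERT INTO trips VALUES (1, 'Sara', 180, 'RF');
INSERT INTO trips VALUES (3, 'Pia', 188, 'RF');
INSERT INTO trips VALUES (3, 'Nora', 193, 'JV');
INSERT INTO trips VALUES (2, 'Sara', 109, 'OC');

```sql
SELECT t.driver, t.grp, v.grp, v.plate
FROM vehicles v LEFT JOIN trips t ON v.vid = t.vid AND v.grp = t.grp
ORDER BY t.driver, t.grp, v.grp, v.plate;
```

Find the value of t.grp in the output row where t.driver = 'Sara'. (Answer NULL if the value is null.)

RF

LEFT JOIN keeps every row from `vehicles`; unmatched rows get NULL for `trips`'s columns.
Matching on v.vid = t.vid AND v.grp = t.grp.
- v (vid=8, grp=GN) has no partner → padded with NULL.
- v (vid=8, grp=OC) has no partner → padded with NULL.
- v (vid=1, grp=JV) has no partner → padded with NULL.
- v (vid=6, grp=GN) has no partner → padded with NULL.
- v (vid=1, grp=JV) has no partner → padded with NULL.
- v (vid=9, grp=JV) has no partner → padded with NULL.
- v (vid=9, grp=GN) has no partner → padded with NULL.
- v (vid=1, grp=RF) pairs with 1 row(s) of t.
- v (vid=4, grp=GN) has no partner → padded with NULL.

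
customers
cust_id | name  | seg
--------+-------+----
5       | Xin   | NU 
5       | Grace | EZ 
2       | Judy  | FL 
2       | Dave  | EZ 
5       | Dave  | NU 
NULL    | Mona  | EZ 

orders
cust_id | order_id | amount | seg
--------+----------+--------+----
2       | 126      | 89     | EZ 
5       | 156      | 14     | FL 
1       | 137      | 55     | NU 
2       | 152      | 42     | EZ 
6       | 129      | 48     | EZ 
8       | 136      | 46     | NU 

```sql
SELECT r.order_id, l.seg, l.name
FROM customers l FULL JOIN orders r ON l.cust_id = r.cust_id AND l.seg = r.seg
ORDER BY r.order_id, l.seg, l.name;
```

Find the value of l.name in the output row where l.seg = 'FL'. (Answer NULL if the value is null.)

FULL OUTER JOIN keeps every row from both sides; unmatched rows get NULL for the other side's columns.
Matching on l.cust_id = r.cust_id AND l.seg = r.seg. A NULL in a compared column never satisfies the condition.
- cust_id=5, seg=NU: no r row matches, row kept with r columns NULL.
- cust_id=5, seg=EZ: no r row matches, row kept with r columns NULL.
- cust_id=2, seg=FL: no r row matches, row kept with r columns NULL.
- cust_id=2, seg=EZ: 2 matching r row(s), so 2 row(s) emitted.
- cust_id=5, seg=NU: no r row matches, row kept with r columns NULL.
- cust_id=NULL, seg=EZ: no r row matches, row kept with r columns NULL.
- 4 r row(s) had no l match → kept, l columns NULL.

Judy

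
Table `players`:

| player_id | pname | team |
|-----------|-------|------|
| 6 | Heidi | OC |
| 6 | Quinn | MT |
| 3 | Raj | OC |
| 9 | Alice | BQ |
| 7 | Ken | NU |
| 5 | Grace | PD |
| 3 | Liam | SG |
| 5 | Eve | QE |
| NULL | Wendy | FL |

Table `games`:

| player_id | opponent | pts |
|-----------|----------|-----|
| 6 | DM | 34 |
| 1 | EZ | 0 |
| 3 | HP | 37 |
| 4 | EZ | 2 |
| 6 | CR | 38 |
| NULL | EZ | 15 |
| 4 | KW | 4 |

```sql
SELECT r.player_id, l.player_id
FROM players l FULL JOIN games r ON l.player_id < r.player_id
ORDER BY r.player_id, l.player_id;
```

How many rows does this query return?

20

FULL OUTER JOIN keeps every row from both sides; unmatched rows get NULL for the other side's columns.
Matching on l.player_id < r.player_id. A NULL in a compared column never satisfies the condition.
- l[0] player_id=6 → no match; kept with NULLs on the r side.
- l[1] player_id=6 → no match; kept with NULLs on the r side.
- l[2] player_id=3 → 4 match(es) in r → 4 row(s).
- l[3] player_id=9 → no match; kept with NULLs on the r side.
- l[4] player_id=7 → no match; kept with NULLs on the r side.
- l[5] player_id=5 → 2 match(es) in r → 2 row(s).
- l[6] player_id=3 → 4 match(es) in r → 4 row(s).
- l[7] player_id=5 → 2 match(es) in r → 2 row(s).
- l[8] player_id=NULL → no match; kept with NULLs on the r side.
- 3 r row(s) had no l match → kept, l columns NULL.
Total: 12 matched + 8 padded = 20 rows.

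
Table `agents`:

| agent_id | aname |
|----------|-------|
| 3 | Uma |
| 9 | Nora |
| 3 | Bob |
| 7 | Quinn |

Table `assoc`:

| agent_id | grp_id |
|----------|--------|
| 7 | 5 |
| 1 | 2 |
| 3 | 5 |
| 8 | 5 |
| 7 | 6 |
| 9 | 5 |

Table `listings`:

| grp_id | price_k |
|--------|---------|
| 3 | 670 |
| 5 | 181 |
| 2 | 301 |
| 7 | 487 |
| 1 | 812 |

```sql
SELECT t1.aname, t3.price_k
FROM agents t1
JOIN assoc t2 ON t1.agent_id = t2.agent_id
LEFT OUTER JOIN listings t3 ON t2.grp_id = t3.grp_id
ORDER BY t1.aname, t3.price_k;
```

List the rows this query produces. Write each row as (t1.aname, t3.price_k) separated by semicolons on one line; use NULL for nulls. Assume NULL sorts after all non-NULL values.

Evaluate left to right. First `agents t1 INNER JOIN assoc t2` on agent_id: 5 row(s).
Then LEFT JOIN `listings t3` on grp_id: each of those 5 rows is kept; rows whose t2.grp_id has no match in t3 get NULL for t3's columns.

(Bob, 181); (Nora, 181); (Quinn, 181); (Quinn, NULL); (Uma, 181)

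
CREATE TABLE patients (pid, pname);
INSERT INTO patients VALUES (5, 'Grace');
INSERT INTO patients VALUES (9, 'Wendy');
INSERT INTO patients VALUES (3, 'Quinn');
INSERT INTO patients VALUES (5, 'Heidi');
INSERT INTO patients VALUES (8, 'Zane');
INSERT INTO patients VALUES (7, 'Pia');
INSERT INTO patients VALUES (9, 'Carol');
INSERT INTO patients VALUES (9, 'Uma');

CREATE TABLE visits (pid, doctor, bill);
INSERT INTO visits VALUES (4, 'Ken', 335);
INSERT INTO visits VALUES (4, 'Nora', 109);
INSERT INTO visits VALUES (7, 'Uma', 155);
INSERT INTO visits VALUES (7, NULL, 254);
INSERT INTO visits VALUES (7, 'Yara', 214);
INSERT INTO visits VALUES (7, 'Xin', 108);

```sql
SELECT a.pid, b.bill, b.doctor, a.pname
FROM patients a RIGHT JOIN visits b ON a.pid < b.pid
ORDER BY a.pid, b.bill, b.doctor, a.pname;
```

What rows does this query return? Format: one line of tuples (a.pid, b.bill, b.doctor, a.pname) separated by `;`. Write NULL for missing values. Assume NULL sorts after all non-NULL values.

RIGHT JOIN keeps every row from `visits`; unmatched rows get NULL for `patients`'s columns.
Matching on a.pid < b.pid.
Matched pairs: 14; unmatched b rows kept: 0.

(3, 108, Xin, Quinn); (3, 109, Nora, Quinn); (3, 155, Uma, Quinn); (3, 214, Yara, Quinn); (3, 254, NULL, Quinn); (3, 335, Ken, Quinn); (5, 108, Xin, Grace); (5, 108, Xin, Heidi); (5, 155, Uma, Grace); (5, 155, Uma, Heidi); (5, 214, Yara, Grace); (5, 214, Yara, Heidi); (5, 254, NULL, Grace); (5, 254, NULL, Heidi)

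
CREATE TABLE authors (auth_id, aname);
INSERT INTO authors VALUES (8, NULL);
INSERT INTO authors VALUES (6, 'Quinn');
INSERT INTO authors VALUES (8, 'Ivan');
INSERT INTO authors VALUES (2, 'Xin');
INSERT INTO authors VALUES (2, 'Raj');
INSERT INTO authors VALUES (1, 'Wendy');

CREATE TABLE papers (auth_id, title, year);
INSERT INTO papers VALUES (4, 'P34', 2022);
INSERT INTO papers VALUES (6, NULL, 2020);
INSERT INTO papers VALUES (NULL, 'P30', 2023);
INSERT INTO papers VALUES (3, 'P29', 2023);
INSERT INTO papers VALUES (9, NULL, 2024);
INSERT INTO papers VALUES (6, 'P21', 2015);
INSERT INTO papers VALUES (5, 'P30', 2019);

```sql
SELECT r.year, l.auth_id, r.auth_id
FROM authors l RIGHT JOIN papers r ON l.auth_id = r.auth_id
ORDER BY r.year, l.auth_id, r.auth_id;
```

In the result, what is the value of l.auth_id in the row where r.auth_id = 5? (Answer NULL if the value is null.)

RIGHT JOIN keeps every row from `papers`; unmatched rows get NULL for `authors`'s columns.
Matching on l.auth_id = r.auth_id. A NULL in a compared column never satisfies the condition.
Matched pairs: 2; unmatched r rows kept: 5.

NULL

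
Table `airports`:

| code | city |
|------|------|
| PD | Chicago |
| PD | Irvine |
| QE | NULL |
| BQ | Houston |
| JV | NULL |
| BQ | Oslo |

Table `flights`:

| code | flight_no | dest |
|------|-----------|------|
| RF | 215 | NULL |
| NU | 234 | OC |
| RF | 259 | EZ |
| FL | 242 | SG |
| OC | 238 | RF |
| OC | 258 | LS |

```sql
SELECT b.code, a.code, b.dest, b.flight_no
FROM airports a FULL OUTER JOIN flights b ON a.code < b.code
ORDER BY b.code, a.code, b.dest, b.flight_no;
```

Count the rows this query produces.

FULL OUTER JOIN keeps every row from both sides; unmatched rows get NULL for the other side's columns.
Matching on a.code < b.code.
Matched pairs: 23; unmatched a rows kept: 0; unmatched b rows kept: 0.
Total: 23 rows.

23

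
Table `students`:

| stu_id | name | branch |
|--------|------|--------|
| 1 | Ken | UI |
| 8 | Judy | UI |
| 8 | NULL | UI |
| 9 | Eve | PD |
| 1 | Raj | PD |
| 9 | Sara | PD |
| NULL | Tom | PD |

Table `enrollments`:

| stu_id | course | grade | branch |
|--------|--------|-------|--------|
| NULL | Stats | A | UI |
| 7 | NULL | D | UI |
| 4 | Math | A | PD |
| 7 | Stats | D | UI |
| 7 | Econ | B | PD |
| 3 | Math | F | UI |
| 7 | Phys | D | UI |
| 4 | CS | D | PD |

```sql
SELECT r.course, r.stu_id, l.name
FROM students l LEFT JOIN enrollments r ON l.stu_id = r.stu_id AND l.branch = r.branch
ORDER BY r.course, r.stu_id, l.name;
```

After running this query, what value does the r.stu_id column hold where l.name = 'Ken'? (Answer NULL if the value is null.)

NULL

LEFT JOIN keeps every row from `students`; unmatched rows get NULL for `enrollments`'s columns.
Matching on l.stu_id = r.stu_id AND l.branch = r.branch. A NULL in a compared column never satisfies the condition.
Matched pairs: 0; unmatched l rows kept: 7.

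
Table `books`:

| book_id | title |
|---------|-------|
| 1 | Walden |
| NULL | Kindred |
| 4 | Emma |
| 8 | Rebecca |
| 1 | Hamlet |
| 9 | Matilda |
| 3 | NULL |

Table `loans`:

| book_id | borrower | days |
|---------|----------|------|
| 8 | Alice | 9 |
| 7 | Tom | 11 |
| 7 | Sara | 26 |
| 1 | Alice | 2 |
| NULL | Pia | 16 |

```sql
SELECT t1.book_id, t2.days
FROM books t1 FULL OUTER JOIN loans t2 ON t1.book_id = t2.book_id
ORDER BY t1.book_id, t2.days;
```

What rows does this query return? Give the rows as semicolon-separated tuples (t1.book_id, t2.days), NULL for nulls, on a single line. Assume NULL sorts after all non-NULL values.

(1, 2); (1, 2); (3, NULL); (4, NULL); (8, 9); (9, NULL); (NULL, 11); (NULL, 16); (NULL, 26); (NULL, NULL)

FULL OUTER JOIN keeps every row from both sides; unmatched rows get NULL for the other side's columns.
Matching on t1.book_id = t2.book_id. A NULL in a compared column never satisfies the condition.
Matched pairs: 3; unmatched t1 rows kept: 4; unmatched t2 rows kept: 3.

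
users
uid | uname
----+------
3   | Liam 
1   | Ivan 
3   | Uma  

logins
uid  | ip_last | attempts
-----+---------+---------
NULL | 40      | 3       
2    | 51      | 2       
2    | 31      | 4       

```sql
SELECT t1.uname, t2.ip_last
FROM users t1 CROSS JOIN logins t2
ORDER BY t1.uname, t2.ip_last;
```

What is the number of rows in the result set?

CROSS JOIN pairs every row of `users` with every row of `logins`: 3 × 3 = 9 rows.

9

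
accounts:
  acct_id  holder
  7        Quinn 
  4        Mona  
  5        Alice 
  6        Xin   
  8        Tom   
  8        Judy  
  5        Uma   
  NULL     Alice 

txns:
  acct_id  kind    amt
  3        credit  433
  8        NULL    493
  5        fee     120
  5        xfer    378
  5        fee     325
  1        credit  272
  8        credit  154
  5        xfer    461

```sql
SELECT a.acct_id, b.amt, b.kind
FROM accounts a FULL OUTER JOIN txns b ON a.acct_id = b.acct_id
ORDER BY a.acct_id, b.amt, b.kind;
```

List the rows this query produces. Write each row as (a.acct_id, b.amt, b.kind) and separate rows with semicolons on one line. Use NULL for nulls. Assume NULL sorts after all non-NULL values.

FULL OUTER JOIN keeps every row from both sides; unmatched rows get NULL for the other side's columns.
Matching on a.acct_id = b.acct_id. A NULL in a compared column never satisfies the condition.
Matched pairs: 12; unmatched a rows kept: 4; unmatched b rows kept: 2.

(4, NULL, NULL); (5, 120, fee); (5, 120, fee); (5, 325, fee); (5, 325, fee); (5, 378, xfer); (5, 378, xfer); (5, 461, xfer); (5, 461, xfer); (6, NULL, NULL); (7, NULL, NULL); (8, 154, credit); (8, 154, credit); (8, 493, NULL); (8, 493, NULL); (NULL, 272, credit); (NULL, 433, credit); (NULL, NULL, NULL)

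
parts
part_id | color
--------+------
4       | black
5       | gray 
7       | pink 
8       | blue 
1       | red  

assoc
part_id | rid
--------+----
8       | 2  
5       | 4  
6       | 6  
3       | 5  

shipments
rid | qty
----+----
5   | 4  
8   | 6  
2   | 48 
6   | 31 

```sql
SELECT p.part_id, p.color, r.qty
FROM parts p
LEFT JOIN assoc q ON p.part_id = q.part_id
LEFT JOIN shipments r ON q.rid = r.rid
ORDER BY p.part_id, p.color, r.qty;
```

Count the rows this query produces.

Joins associate left-to-right: parts LEFT JOIN assoc on part_id gives 5 intermediate row(s).
Then LEFT JOIN `shipments r` on rid: each of those 5 rows is kept; rows whose q.rid has no match in r get NULL for r's columns.
Result: 5 row(s).

5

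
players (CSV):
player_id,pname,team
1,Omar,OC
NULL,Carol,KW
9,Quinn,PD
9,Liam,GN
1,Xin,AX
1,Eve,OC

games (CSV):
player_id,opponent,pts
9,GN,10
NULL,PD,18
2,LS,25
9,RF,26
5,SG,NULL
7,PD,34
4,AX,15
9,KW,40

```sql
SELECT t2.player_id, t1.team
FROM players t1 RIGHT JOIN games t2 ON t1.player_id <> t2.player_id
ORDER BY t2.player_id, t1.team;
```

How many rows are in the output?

30

RIGHT JOIN keeps every row from `games`; unmatched rows get NULL for `players`'s columns.
Matching on t1.player_id <> t2.player_id. A NULL in a compared column never satisfies the condition.
- player_id=1: 7 matching t2 row(s), so 7 row(s) emitted.
- player_id=NULL: no matching t2 row.
- player_id=9: 4 matching t2 row(s), so 4 row(s) emitted.
- player_id=9: 4 matching t2 row(s), so 4 row(s) emitted.
- player_id=1: 7 matching t2 row(s), so 7 row(s) emitted.
- player_id=1: 7 matching t2 row(s), so 7 row(s) emitted.
- plus 1 unmatched t2 row(s), each kept with NULL t1 columns.
Total: 29 matched + 1 padded = 30 rows.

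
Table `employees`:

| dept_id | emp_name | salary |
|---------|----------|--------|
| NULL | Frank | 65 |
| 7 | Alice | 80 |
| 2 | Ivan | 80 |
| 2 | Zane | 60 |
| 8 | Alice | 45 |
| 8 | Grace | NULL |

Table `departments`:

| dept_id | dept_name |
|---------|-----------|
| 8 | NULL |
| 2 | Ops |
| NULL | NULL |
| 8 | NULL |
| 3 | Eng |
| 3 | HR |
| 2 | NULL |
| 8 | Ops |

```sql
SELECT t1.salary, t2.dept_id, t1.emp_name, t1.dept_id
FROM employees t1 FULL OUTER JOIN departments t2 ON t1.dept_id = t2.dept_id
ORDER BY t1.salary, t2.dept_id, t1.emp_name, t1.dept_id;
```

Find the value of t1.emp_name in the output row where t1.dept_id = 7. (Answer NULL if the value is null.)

Alice

FULL OUTER JOIN keeps every row from both sides; unmatched rows get NULL for the other side's columns.
Matching on t1.dept_id = t2.dept_id. A NULL in a compared column never satisfies the condition.
- t1[0] dept_id=NULL → no match; kept with NULLs on the t2 side.
- t1[1] dept_id=7 → no match; kept with NULLs on the t2 side.
- t1[2] dept_id=2 → 2 match(es) in t2 → 2 row(s).
- t1[3] dept_id=2 → 2 match(es) in t2 → 2 row(s).
- t1[4] dept_id=8 → 3 match(es) in t2 → 3 row(s).
- t1[5] dept_id=8 → 3 match(es) in t2 → 3 row(s).
- plus 3 unmatched t2 row(s), each kept with NULL t1 columns.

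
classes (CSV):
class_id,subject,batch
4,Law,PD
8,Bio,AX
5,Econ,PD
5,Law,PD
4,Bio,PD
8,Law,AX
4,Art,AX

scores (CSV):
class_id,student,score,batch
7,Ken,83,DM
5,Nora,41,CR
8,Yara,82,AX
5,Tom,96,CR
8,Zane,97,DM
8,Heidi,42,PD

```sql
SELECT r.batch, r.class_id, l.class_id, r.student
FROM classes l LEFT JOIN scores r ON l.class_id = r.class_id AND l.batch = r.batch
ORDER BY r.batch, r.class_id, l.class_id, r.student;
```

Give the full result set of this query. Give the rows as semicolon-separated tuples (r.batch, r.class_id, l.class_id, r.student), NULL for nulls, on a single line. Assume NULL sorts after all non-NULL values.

(AX, 8, 8, Yara); (AX, 8, 8, Yara); (NULL, NULL, 4, NULL); (NULL, NULL, 4, NULL); (NULL, NULL, 4, NULL); (NULL, NULL, 5, NULL); (NULL, NULL, 5, NULL)

LEFT JOIN keeps every row from `classes`; unmatched rows get NULL for `scores`'s columns.
Matching on l.class_id = r.class_id AND l.batch = r.batch.
- l row (class_id=4, batch=PD): no match → kept, r columns NULL.
- l row (class_id=8, batch=AX): matches 1 r row(s) → 1 output row(s).
- l row (class_id=5, batch=PD): no match → kept, r columns NULL.
- l row (class_id=5, batch=PD): no match → kept, r columns NULL.
- l row (class_id=4, batch=PD): no match → kept, r columns NULL.
- l row (class_id=8, batch=AX): matches 1 r row(s) → 1 output row(s).
- l row (class_id=4, batch=AX): no match → kept, r columns NULL.
After projecting and ordering:
r.batch | r.class_id | l.class_id | r.student
AX | 8 | 8 | Yara
AX | 8 | 8 | Yara
NULL | NULL | 4 | NULL
NULL | NULL | 4 | NULL
NULL | NULL | 4 | NULL
NULL | NULL | 5 | NULL
NULL | NULL | 5 | NULL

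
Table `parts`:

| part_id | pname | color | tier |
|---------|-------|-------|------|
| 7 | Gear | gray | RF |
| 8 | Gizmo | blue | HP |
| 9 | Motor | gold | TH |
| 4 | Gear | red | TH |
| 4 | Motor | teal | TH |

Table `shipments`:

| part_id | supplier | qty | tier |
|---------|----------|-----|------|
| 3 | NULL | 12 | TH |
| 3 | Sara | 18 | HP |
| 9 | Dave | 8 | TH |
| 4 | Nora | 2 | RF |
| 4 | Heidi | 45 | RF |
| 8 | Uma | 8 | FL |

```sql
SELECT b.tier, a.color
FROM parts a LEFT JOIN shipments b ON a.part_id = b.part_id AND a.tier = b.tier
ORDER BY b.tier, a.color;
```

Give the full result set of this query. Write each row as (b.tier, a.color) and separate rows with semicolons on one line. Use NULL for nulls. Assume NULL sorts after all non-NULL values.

(TH, gold); (NULL, blue); (NULL, gray); (NULL, red); (NULL, teal)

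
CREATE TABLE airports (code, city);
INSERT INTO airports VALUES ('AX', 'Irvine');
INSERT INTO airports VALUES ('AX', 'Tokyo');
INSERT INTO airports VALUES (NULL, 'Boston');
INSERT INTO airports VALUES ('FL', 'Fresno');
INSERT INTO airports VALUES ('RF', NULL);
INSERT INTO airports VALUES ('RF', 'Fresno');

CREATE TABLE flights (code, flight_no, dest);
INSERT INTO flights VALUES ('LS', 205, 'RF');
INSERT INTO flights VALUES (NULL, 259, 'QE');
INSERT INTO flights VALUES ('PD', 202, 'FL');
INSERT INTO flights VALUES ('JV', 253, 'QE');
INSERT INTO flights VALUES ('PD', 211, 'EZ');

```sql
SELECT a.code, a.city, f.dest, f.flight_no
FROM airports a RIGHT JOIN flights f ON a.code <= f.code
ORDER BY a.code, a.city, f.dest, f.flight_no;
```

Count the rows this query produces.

13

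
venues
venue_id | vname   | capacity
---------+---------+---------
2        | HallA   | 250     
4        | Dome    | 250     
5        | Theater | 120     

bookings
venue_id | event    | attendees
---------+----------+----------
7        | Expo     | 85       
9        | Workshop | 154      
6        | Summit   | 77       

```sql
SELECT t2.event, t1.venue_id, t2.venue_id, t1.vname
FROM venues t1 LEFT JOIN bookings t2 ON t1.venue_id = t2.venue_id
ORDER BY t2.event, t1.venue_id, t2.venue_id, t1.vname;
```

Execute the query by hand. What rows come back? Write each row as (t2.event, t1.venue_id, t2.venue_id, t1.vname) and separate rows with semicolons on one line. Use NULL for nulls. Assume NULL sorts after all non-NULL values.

LEFT JOIN keeps every row from `venues`; unmatched rows get NULL for `bookings`'s columns.
Matching on t1.venue_id = t2.venue_id.
Matched pairs: 0; unmatched t1 rows kept: 3.

(NULL, 2, NULL, HallA); (NULL, 4, NULL, Dome); (NULL, 5, NULL, Theater)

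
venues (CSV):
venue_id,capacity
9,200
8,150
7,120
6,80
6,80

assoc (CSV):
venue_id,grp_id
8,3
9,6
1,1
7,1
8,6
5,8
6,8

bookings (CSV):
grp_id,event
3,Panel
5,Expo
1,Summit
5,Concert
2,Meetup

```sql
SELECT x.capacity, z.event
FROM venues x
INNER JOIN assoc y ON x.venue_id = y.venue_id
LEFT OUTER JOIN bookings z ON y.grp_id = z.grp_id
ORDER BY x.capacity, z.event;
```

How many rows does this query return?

6

Evaluate left to right. First `venues x INNER JOIN assoc y` on venue_id: 6 row(s).
Then LEFT JOIN `bookings z` on grp_id: each of those 6 rows is kept; rows whose y.grp_id has no match in z get NULL for z's columns.
Result: 6 row(s).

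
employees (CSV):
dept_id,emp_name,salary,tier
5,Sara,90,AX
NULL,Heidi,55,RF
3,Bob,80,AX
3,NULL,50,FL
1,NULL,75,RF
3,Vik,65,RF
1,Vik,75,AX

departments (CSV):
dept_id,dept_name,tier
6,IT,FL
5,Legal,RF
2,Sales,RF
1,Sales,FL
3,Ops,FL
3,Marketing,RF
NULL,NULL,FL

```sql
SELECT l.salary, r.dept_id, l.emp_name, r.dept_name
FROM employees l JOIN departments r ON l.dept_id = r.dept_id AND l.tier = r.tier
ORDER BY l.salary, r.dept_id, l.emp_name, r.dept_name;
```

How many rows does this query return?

INNER JOIN keeps only pairs where the ON condition holds.
Matching on l.dept_id = r.dept_id AND l.tier = r.tier. A NULL in a compared column never satisfies the condition.
- l row (dept_id=5, tier=AX): no match → dropped.
- l row (dept_id=NULL, tier=RF): no match → dropped.
- l row (dept_id=3, tier=AX): no match → dropped.
- l row (dept_id=3, tier=FL): matches 1 r row(s) → 1 output row(s).
- l row (dept_id=1, tier=RF): no match → dropped.
- l row (dept_id=3, tier=RF): matches 1 r row(s) → 1 output row(s).
- l row (dept_id=1, tier=AX): no match → dropped.
Total: 2 rows.

2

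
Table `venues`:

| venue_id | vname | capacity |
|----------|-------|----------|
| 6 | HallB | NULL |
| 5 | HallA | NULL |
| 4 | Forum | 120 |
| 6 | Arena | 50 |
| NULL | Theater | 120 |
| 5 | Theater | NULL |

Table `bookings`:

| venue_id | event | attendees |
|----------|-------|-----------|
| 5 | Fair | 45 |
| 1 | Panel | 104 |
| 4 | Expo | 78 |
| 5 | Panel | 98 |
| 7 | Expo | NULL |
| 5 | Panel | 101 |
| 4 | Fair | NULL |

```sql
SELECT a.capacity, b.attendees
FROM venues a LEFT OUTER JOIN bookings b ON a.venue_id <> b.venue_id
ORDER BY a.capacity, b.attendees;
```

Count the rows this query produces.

LEFT JOIN keeps every row from `venues`; unmatched rows get NULL for `bookings`'s columns.
Matching on a.venue_id <> b.venue_id. A NULL in a compared column never satisfies the condition.
- a row (venue_id=6): matches 7 b row(s) → 7 output row(s).
- a row (venue_id=5): matches 4 b row(s) → 4 output row(s).
- a row (venue_id=4): matches 5 b row(s) → 5 output row(s).
- a row (venue_id=6): matches 7 b row(s) → 7 output row(s).
- a row (venue_id=NULL): no match → kept, b columns NULL.
- a row (venue_id=5): matches 4 b row(s) → 4 output row(s).
Total: 27 matched + 1 padded = 28 rows.

28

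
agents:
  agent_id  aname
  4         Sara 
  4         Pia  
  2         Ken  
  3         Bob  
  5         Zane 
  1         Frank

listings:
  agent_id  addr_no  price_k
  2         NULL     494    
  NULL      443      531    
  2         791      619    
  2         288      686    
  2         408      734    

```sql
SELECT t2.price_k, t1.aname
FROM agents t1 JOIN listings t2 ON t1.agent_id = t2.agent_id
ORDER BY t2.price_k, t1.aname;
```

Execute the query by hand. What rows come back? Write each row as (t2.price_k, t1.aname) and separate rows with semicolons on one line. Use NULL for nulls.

INNER JOIN keeps only pairs where the ON condition holds.
Matching on t1.agent_id = t2.agent_id. A NULL in a compared column never satisfies the condition.
Matched pairs: 4.

(494, Ken); (619, Ken); (686, Ken); (734, Ken)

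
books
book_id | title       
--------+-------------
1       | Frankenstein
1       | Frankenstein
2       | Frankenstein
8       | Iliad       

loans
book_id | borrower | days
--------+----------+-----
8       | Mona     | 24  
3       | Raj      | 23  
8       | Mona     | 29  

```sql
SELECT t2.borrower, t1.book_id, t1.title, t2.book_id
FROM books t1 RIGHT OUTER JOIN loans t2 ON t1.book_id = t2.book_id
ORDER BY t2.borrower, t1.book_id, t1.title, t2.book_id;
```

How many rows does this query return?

RIGHT JOIN keeps every row from `loans`; unmatched rows get NULL for `books`'s columns.
Matching on t1.book_id = t2.book_id.
Matched pairs: 2; unmatched t2 rows kept: 1.
Total: 2 matched + 1 padded = 3 rows.

3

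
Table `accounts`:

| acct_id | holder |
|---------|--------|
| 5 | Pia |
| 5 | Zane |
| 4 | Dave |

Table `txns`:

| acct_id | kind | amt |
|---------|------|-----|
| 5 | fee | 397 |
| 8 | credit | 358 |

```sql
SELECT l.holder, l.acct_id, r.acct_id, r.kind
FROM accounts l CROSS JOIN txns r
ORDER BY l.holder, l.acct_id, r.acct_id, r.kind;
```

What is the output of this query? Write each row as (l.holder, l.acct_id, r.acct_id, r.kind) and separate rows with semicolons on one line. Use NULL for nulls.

(Dave, 4, 5, fee); (Dave, 4, 8, credit); (Pia, 5, 5, fee); (Pia, 5, 8, credit); (Zane, 5, 5, fee); (Zane, 5, 8, credit)

CROSS JOIN pairs every row of `accounts` with every row of `txns`: 3 × 2 = 6 rows.
After projecting and ordering:
l.holder | l.acct_id | r.acct_id | r.kind
Dave | 4 | 5 | fee
Dave | 4 | 8 | credit
Pia | 5 | 5 | fee
Pia | 5 | 8 | credit
Zane | 5 | 5 | fee
Zane | 5 | 8 | credit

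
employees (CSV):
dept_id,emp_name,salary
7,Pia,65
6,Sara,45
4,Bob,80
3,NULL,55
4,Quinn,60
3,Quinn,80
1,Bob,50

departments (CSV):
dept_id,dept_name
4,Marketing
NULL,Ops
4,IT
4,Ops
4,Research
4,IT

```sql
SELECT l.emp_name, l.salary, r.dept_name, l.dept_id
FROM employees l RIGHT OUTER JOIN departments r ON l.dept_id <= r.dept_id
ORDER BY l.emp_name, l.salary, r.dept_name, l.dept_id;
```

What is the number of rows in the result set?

26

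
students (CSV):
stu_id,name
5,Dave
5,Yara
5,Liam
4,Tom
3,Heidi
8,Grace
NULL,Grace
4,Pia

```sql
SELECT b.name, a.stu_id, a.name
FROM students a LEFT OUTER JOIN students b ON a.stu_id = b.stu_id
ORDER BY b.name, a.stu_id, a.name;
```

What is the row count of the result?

LEFT JOIN keeps every row from `students a`; unmatched rows get NULL for `students b`'s columns.
Matching on a.stu_id = b.stu_id. A NULL in a compared column never satisfies the condition.
- a[0] stu_id=5 → 3 match(es) in b → 3 row(s).
- a[1] stu_id=5 → 3 match(es) in b → 3 row(s).
- a[2] stu_id=5 → 3 match(es) in b → 3 row(s).
- a[3] stu_id=4 → 2 match(es) in b → 2 row(s).
- a[4] stu_id=3 → 1 match(es) in b → 1 row(s).
- a[5] stu_id=8 → 1 match(es) in b → 1 row(s).
- a[6] stu_id=NULL → no match; kept with NULLs on the b side.
- a[7] stu_id=4 → 2 match(es) in b → 2 row(s).
Total: 15 matched + 1 padded = 16 rows.

16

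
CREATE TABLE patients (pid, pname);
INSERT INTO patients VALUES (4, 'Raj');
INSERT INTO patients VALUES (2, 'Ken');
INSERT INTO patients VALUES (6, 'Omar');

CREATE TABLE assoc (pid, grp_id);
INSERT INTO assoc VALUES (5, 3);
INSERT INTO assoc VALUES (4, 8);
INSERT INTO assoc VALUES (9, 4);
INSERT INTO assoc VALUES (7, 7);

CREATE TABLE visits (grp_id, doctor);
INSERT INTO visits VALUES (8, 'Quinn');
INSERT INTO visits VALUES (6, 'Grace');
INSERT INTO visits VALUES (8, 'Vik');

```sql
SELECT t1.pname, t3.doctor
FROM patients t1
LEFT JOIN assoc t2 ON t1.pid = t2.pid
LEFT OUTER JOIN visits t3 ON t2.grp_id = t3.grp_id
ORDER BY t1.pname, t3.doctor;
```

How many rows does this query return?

4

Joins associate left-to-right: patients LEFT JOIN assoc on pid gives 3 intermediate row(s).
Then LEFT JOIN `visits t3` on grp_id: each of those 3 rows is kept; rows whose t2.grp_id has no match in t3 get NULL for t3's columns.
Result: 4 row(s).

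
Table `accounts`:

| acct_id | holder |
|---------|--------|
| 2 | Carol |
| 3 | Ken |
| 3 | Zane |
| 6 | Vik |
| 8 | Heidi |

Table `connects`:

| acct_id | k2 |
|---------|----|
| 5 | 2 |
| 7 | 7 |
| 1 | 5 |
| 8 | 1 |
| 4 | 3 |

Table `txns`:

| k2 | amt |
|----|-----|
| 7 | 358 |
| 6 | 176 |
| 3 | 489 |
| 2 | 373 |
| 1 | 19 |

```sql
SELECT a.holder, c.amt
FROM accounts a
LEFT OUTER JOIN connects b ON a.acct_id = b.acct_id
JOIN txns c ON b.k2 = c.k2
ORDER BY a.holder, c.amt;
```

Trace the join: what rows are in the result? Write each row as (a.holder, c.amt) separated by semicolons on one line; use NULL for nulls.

(Heidi, 19)

Joins associate left-to-right: accounts LEFT JOIN connects on acct_id gives 5 intermediate row(s).
Then INNER JOIN `txns c` on k2: keep only rows whose b.k2 appears in c.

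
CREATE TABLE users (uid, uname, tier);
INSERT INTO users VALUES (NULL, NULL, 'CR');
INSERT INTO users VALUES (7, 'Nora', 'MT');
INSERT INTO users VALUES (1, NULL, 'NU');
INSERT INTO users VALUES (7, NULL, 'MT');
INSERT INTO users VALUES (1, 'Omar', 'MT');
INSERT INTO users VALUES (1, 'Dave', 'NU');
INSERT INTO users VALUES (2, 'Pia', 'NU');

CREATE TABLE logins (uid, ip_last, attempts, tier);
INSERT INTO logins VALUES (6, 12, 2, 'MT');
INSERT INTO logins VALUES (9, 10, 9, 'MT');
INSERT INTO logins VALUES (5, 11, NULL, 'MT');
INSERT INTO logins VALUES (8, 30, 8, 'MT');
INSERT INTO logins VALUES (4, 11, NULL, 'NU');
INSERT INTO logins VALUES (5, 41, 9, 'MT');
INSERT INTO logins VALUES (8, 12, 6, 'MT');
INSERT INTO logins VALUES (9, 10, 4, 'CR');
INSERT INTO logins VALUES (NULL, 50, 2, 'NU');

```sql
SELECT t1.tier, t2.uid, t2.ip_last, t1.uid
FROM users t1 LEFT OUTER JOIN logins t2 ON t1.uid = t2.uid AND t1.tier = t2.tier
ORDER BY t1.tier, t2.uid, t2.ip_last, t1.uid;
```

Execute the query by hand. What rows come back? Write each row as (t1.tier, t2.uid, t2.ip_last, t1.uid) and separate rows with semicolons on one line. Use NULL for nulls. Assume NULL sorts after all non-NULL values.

(CR, NULL, NULL, NULL); (MT, NULL, NULL, 1); (MT, NULL, NULL, 7); (MT, NULL, NULL, 7); (NU, NULL, NULL, 1); (NU, NULL, NULL, 1); (NU, NULL, NULL, 2)

LEFT JOIN keeps every row from `users`; unmatched rows get NULL for `logins`'s columns.
Matching on t1.uid = t2.uid AND t1.tier = t2.tier. A NULL in a compared column never satisfies the condition.
- t1 (uid=NULL, tier=CR) has no partner → padded with NULL.
- t1 (uid=7, tier=MT) has no partner → padded with NULL.
- t1 (uid=1, tier=NU) has no partner → padded with NULL.
- t1 (uid=7, tier=MT) has no partner → padded with NULL.
- t1 (uid=1, tier=MT) has no partner → padded with NULL.
- t1 (uid=1, tier=NU) has no partner → padded with NULL.
- t1 (uid=2, tier=NU) has no partner → padded with NULL.
After projecting and ordering:
t1.tier | t2.uid | t2.ip_last | t1.uid
CR | NULL | NULL | NULL
MT | NULL | NULL | 1
MT | NULL | NULL | 7
MT | NULL | NULL | 7
NU | NULL | NULL | 1
NU | NULL | NULL | 1
NU | NULL | NULL | 2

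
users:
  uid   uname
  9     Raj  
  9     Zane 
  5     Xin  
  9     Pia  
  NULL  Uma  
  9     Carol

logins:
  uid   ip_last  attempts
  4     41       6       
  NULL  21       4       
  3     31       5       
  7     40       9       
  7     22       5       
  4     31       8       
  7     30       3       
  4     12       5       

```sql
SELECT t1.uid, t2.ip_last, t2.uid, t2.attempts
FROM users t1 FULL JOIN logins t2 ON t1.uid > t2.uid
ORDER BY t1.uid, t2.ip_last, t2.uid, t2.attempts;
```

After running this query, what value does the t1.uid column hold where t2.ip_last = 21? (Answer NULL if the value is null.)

FULL OUTER JOIN keeps every row from both sides; unmatched rows get NULL for the other side's columns.
Matching on t1.uid > t2.uid. A NULL in a compared column never satisfies the condition.
Matched pairs: 32; unmatched t1 rows kept: 1; unmatched t2 rows kept: 1.

NULL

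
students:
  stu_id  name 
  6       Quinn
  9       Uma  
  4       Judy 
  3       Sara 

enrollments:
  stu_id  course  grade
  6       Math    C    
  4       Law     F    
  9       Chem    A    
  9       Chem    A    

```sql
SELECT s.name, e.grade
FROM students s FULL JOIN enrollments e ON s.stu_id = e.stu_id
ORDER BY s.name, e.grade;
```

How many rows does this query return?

5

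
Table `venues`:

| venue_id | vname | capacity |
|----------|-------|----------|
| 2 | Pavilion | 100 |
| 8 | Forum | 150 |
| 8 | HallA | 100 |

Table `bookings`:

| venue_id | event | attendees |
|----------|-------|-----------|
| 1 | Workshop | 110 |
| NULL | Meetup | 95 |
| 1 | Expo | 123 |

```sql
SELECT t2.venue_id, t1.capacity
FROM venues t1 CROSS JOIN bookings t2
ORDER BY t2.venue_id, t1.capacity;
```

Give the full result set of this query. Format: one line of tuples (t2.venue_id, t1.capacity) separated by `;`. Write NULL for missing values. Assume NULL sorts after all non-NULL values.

(1, 100); (1, 100); (1, 100); (1, 100); (1, 150); (1, 150); (NULL, 100); (NULL, 100); (NULL, 150)

CROSS JOIN pairs every row of `venues` with every row of `bookings`: 3 × 3 = 9 rows.
After projecting and ordering:
t2.venue_id | t1.capacity
1 | 100
1 | 100
1 | 100
1 | 100
1 | 150
1 | 150
NULL | 100
NULL | 100
NULL | 150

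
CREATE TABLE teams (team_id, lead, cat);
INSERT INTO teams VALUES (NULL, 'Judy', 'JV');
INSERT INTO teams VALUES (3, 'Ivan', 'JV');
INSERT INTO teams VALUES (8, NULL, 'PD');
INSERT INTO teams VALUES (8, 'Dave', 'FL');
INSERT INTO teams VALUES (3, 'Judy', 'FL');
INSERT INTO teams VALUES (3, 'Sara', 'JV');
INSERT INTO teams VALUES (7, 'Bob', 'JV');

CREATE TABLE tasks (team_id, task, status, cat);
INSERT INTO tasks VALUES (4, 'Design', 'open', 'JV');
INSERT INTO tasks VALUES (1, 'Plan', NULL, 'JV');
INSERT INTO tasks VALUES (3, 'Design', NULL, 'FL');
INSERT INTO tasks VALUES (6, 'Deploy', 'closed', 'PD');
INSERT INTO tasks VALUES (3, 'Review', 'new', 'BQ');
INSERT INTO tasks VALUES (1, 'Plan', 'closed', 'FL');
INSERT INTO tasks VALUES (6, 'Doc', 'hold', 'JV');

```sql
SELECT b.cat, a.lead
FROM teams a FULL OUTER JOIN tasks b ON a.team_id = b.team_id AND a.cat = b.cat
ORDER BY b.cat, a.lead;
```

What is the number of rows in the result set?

FULL OUTER JOIN keeps every row from both sides; unmatched rows get NULL for the other side's columns.
Matching on a.team_id = b.team_id AND a.cat = b.cat. A NULL in a compared column never satisfies the condition.
- team_id=NULL, cat=JV: no b row matches, row kept with b columns NULL.
- team_id=3, cat=JV: no b row matches, row kept with b columns NULL.
- team_id=8, cat=PD: no b row matches, row kept with b columns NULL.
- team_id=8, cat=FL: no b row matches, row kept with b columns NULL.
- team_id=3, cat=FL: 1 matching b row(s), so 1 row(s) emitted.
- team_id=3, cat=JV: no b row matches, row kept with b columns NULL.
- team_id=7, cat=JV: no b row matches, row kept with b columns NULL.
- plus 6 unmatched b row(s), each kept with NULL a columns.
Total: 1 matched + 12 padded = 13 rows.

13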